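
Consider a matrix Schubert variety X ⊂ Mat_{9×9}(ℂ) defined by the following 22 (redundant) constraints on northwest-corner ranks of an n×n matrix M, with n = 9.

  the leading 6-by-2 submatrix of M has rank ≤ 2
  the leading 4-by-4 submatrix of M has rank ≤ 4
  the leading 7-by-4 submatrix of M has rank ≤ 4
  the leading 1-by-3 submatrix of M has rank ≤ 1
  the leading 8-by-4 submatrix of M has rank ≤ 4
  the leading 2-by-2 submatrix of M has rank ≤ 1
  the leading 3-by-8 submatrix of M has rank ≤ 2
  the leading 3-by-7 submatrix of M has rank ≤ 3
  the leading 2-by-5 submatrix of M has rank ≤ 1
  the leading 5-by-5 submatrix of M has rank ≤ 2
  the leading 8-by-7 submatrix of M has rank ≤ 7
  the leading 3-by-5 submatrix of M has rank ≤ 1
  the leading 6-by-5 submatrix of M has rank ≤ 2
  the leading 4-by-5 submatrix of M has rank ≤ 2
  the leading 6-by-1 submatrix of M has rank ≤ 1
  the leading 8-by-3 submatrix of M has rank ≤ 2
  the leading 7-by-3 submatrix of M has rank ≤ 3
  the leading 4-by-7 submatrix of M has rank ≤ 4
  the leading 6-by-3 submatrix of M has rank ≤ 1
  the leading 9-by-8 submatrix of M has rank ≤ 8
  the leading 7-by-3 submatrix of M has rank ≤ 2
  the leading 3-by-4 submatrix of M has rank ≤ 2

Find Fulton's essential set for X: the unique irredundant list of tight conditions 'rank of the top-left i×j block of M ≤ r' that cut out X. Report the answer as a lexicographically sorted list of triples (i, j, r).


The tightest implied rank at each (i,j), from the 22 conditions:

  R[1]: 1, 1, 1, 1, 1, 1, 1, 1, 1
  R[2]: 1, 1, 1, 1, 1, 2, 2, 2, 2
  R[3]: 1, 1, 1, 1, 1, 2, 2, 2, 3
  R[4]: 1, 1, 1, 2, 2, 3, 3, 3, 4
  R[5]: 1, 1, 1, 2, 2, 3, 4, 4, 5
  R[6]: 1, 1, 1, 2, 2, 3, 4, 5, 6
  R[7]: 1, 2, 2, 3, 3, 4, 5, 6, 7
  R[8]: 1, 2, 2, 3, 4, 5, 6, 7, 8
  R[9]: 1, 2, 3, 4, 5, 6, 7, 8, 9

so w = (1, 6, 9, 4, 7, 8, 2, 5, 3).

|D(w)|=19, |Ess(w)|=5:

[(3, 5, 1), (3, 8, 2), (6, 3, 1), (6, 5, 2), (8, 3, 2)]


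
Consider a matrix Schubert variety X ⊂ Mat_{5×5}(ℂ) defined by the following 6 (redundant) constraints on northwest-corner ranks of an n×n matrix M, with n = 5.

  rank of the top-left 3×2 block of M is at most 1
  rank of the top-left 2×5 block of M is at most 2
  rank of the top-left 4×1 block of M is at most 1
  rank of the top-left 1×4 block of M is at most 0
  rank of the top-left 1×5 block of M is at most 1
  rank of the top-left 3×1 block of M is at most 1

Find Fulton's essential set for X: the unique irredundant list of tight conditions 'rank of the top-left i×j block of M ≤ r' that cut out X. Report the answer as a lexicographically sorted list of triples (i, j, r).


Computing R[i][j] = min implied NW-rank bound (n=5, 6 conditions):

  row 1: 0 0 0 0 1
  row 2: 1 1 1 1 2
  row 3: 1 1 2 2 3
  row 4: 1 2 3 3 4
  row 5: 1 2 3 4 5

second differences of R give the permutation w = (5, 1, 3, 2, 4).

|D(w)|=5, |Ess(w)|=2:

[(1, 4, 0), (3, 2, 1)]


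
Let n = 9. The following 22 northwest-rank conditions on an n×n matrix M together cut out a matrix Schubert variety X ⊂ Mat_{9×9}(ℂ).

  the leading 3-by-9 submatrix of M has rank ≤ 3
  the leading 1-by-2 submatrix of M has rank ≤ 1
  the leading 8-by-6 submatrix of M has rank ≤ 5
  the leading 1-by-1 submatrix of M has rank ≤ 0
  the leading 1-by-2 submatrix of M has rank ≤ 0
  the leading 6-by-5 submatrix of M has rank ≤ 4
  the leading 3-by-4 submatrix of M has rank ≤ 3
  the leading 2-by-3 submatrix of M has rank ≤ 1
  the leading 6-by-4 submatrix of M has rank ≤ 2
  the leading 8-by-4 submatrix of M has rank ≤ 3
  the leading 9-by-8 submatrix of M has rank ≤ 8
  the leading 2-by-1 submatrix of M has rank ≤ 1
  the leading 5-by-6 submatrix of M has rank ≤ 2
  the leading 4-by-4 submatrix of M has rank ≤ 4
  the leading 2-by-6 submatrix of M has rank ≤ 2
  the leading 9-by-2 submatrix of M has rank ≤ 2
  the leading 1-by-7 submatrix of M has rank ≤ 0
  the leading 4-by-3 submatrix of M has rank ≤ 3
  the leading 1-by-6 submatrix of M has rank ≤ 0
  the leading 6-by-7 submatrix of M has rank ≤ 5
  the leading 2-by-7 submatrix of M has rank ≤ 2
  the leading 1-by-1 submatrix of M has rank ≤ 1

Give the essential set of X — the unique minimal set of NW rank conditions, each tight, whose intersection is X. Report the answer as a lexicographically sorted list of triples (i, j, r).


Reconstructing r_w from the 22 given conditions:

  row 1: 0  0  0  0  0  0  0  1  1
  row 2: 1  1  1  1  1  1  1  2  2
  row 3: 1  2  2  2  2  2  2  3  3
  row 4: 1  2  2  2  2  2  3  4  4
  row 5: 1  2  2  2  2  2  3  4  5
  row 6: 1  2  2  2  3  3  4  5  6
  row 7: 1  2  3  3  4  4  5  6  7
  row 8: 1  2  3  3  4  5  6  7  8
  row 9: 1  2  3  4  5  6  7  8  9

so w = (8, 1, 2, 7, 9, 5, 3, 6, 4).

ℓ(w)=18; the 4 essential cells (i,j,r):

[(1, 7, 0), (5, 6, 2), (6, 4, 2), (8, 4, 3)]


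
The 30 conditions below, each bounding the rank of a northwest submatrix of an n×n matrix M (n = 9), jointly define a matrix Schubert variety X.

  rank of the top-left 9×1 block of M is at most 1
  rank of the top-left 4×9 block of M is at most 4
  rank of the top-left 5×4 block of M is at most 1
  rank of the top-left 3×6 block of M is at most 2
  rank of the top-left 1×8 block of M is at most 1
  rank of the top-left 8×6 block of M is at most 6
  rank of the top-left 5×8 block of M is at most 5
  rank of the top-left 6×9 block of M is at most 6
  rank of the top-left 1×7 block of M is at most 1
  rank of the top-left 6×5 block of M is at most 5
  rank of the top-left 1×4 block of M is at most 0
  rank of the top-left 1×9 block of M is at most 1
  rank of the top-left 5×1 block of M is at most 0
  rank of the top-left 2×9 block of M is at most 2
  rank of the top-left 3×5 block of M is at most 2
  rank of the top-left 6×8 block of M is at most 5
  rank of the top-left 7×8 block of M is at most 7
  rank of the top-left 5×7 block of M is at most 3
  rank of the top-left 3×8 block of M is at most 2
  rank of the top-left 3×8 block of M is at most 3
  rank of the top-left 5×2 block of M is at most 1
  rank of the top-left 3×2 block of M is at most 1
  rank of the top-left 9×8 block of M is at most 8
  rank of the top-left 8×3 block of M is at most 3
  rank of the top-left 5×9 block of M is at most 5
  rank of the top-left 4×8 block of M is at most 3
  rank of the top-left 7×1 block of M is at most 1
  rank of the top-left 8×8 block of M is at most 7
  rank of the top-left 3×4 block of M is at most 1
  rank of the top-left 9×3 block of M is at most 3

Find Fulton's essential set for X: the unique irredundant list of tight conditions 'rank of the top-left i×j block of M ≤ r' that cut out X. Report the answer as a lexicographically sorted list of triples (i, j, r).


Recovering R(i,j) via the rank-extension bound from the 30 conditions:

  row 1: 0 0 0 0 1 1 1 1 1
  row 2: 0 1 1 1 2 2 2 2 2
  row 3: 0 1 1 1 2 2 2 2 3
  row 4: 0 1 1 1 2 3 3 3 4
  row 5: 0 1 1 1 2 3 3 4 5
  row 6: 1 2 2 2 3 4 4 5 6
  row 7: 1 2 3 3 4 5 5 6 7
  row 8: 1 2 3 4 5 6 6 7 8
  row 9: 1 2 3 4 5 6 7 8 9

giving w = (5, 2, 9, 6, 8, 1, 3, 4, 7) via Δ²R.

ℓ(w)=18; the 5 essential cells (i,j,r):

[(1, 4, 0), (3, 8, 2), (5, 1, 0), (5, 4, 1), (5, 7, 3)]


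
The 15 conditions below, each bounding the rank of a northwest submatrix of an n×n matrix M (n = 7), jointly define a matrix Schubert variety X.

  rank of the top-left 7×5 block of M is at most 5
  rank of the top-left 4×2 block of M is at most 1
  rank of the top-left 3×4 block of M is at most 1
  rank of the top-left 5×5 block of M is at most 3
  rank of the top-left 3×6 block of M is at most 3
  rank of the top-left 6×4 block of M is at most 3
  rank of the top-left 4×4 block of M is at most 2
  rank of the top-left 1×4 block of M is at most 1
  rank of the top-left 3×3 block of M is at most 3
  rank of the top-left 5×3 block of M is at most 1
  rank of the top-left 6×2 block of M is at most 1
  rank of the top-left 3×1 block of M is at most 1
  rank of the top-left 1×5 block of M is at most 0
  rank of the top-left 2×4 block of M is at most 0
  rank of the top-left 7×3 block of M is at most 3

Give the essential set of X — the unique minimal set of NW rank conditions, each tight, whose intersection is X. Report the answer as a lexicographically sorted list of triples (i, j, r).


Computing R[i][j] = min implied NW-rank bound (n=7, 15 conditions):

  R[1]: 0 | 0 | 0 | 0 | 0 | 1 | 1
  R[2]: 0 | 0 | 0 | 0 | 1 | 2 | 2
  R[3]: 1 | 1 | 1 | 1 | 2 | 3 | 3
  R[4]: 1 | 1 | 1 | 2 | 3 | 4 | 4
  R[5]: 1 | 1 | 1 | 2 | 3 | 4 | 5
  R[6]: 1 | 1 | 2 | 3 | 4 | 5 | 6
  R[7]: 1 | 2 | 3 | 4 | 5 | 6 | 7

reading off 1-entries of Δ²R: w = (6, 5, 1, 4, 7, 3, 2).

4 SE-corners of the 14-cell Rothe diagram give Ess(w):

[(1, 5, 0), (2, 4, 0), (5, 3, 1), (6, 2, 1)]


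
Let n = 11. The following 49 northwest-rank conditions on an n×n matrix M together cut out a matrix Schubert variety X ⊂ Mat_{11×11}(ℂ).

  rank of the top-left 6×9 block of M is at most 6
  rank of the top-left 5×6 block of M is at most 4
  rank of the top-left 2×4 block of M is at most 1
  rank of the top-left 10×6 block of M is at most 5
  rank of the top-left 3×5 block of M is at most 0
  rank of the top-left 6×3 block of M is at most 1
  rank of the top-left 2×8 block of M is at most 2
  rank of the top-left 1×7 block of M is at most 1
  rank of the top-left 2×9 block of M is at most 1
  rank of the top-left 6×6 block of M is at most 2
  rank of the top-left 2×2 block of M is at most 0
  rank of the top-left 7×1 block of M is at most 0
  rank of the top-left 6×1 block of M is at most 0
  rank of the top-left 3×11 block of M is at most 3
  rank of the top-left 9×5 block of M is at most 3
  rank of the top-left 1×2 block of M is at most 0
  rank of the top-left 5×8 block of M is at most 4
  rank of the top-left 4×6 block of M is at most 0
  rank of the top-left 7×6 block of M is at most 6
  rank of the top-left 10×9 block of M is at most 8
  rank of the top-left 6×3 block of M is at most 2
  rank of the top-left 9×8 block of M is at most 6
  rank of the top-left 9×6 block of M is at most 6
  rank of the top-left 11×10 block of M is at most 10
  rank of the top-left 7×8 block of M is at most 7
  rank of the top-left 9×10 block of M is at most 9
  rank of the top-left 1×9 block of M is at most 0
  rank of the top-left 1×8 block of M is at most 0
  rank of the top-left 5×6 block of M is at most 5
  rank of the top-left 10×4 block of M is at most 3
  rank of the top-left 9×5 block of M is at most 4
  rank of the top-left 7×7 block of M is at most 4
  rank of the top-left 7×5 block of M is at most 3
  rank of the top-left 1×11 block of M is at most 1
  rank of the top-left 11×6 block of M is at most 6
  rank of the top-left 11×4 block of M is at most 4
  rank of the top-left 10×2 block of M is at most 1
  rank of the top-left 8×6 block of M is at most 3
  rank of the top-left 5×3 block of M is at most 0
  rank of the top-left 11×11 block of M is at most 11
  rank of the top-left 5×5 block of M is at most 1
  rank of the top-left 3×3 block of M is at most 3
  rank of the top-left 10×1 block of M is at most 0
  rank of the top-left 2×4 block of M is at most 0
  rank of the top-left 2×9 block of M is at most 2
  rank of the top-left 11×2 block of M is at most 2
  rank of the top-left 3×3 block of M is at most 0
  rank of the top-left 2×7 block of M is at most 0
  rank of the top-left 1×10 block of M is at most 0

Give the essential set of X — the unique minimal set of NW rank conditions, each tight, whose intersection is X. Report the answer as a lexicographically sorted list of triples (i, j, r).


Recovering R(i,j) via the rank-extension bound from the 49 conditions:

  i=1: 0, 0, 0, 0, 0, 0, 0, 0, 0, 0, 1
  i=2: 0, 0, 0, 0, 0, 0, 0, 1, 1, 1, 2
  i=3: 0, 0, 0, 0, 0, 0, 1, 2, 2, 2, 3
  i=4: 0, 0, 0, 0, 0, 0, 1, 2, 3, 3, 4
  i=5: 0, 0, 0, 1, 1, 1, 2, 3, 4, 4, 5
  i=6: 0, 1, 1, 2, 2, 2, 3, 4, 5, 5, 6
  i=7: 0, 1, 2, 3, 3, 3, 4, 5, 6, 6, 7
  i=8: 0, 1, 2, 3, 3, 3, 4, 5, 6, 7, 8
  i=9: 0, 1, 2, 3, 3, 4, 5, 6, 7, 8, 9
  i=10: 0, 1, 2, 3, 4, 5, 6, 7, 8, 9, 10
  i=11: 1, 2, 3, 4, 5, 6, 7, 8, 9, 10, 11

giving w = (11, 8, 7, 9, 4, 2, 3, 10, 6, 5, 1) via Δ²R.

Fulton essential set (7 of the 40 Rothe cells):

[(1, 10, 0), (2, 7, 0), (4, 6, 0), (5, 3, 0), (8, 6, 3), (9, 5, 3), (10, 1, 0)]


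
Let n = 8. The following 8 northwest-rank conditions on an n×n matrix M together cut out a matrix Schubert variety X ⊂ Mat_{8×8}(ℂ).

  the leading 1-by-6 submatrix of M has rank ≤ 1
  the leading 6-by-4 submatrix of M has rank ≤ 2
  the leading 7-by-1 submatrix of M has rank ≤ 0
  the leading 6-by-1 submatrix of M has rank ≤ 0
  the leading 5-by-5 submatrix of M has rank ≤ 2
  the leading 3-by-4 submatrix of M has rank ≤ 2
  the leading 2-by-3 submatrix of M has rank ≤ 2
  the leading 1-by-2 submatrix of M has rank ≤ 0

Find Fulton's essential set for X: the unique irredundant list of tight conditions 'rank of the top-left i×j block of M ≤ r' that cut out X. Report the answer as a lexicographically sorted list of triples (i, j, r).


Recovering R(i,j) via the rank-extension bound from the 8 conditions:

  i=1: 0 | 0 | 1 | 1 | 1 | 1 | 1 | 1
  i=2: 0 | 1 | 2 | 2 | 2 | 2 | 2 | 2
  i=3: 0 | 1 | 2 | 2 | 2 | 3 | 3 | 3
  i=4: 0 | 1 | 2 | 2 | 2 | 3 | 4 | 4
  i=5: 0 | 1 | 2 | 2 | 2 | 3 | 4 | 5
  i=6: 0 | 1 | 2 | 2 | 3 | 4 | 5 | 6
  i=7: 0 | 1 | 2 | 3 | 4 | 5 | 6 | 7
  i=8: 1 | 2 | 3 | 4 | 5 | 6 | 7 | 8

so w = (3, 2, 6, 7, 8, 5, 4, 1).

ℓ(w)=15; the 4 essential cells (i,j,r):

[(1, 2, 0), (5, 5, 2), (6, 4, 2), (7, 1, 0)]


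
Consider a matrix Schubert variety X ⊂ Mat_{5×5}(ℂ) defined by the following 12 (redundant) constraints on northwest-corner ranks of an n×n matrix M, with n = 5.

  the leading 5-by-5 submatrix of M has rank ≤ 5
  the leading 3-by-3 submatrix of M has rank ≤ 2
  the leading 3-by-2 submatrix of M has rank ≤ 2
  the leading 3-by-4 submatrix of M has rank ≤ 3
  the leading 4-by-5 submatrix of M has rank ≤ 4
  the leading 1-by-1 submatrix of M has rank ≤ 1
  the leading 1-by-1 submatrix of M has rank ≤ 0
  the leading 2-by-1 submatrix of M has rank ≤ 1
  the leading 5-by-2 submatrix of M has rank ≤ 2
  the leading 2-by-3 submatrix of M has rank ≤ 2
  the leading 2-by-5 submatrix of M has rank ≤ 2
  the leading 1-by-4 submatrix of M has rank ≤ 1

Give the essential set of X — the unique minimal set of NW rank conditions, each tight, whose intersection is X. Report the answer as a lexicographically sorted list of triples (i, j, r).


Reconstructing r_w from the 12 given conditions:

  R[1]: 0 1 1 1 1
  R[2]: 1 2 2 2 2
  R[3]: 1 2 2 3 3
  R[4]: 1 2 3 4 4
  R[5]: 1 2 3 4 5

second differences of R give the permutation w = (2, 1, 4, 3, 5).

|D(w)|=2, |Ess(w)|=2:

[(1, 1, 0), (3, 3, 2)]


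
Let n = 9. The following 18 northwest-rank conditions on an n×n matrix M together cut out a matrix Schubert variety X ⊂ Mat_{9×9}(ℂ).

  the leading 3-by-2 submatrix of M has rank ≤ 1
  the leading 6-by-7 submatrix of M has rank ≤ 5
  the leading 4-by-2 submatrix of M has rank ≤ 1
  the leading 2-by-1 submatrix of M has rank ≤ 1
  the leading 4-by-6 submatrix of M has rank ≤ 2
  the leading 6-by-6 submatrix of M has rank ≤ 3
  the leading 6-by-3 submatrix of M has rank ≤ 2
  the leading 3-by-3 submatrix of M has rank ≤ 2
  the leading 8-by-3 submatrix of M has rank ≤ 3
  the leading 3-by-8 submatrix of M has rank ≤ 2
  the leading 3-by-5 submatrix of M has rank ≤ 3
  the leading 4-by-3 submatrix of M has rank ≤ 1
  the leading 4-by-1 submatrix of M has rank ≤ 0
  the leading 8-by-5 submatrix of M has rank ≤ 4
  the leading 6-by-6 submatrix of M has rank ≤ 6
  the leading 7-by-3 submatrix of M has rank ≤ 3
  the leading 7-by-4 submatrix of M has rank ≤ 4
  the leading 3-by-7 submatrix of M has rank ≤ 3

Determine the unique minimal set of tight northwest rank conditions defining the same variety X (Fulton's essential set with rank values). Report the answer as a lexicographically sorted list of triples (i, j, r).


Computing R[i][j] = min implied NW-rank bound (n=9, 18 conditions):

  0  1  1  1  1  1  1  1  1
  0  1  1  2  2  2  2  2  2
  0  1  1  2  2  2  2  2  3
  0  1  1  2  2  2  3  3  4
  1  2  2  3  3  3  4  4  5
  1  2  2  3  3  3  4  5  6
  1  2  3  4  4  4  5  6  7
  1  2  3  4  4  5  6  7  8
  1  2  3  4  5  6  7  8  9

the unique w with this rank table is (2, 4, 9, 7, 1, 8, 3, 6, 5).

Fulton essential set (7 of the 17 Rothe cells):

[(3, 8, 2), (4, 1, 0), (4, 3, 1), (4, 6, 2), (6, 3, 2), (6, 6, 3), (8, 5, 4)]


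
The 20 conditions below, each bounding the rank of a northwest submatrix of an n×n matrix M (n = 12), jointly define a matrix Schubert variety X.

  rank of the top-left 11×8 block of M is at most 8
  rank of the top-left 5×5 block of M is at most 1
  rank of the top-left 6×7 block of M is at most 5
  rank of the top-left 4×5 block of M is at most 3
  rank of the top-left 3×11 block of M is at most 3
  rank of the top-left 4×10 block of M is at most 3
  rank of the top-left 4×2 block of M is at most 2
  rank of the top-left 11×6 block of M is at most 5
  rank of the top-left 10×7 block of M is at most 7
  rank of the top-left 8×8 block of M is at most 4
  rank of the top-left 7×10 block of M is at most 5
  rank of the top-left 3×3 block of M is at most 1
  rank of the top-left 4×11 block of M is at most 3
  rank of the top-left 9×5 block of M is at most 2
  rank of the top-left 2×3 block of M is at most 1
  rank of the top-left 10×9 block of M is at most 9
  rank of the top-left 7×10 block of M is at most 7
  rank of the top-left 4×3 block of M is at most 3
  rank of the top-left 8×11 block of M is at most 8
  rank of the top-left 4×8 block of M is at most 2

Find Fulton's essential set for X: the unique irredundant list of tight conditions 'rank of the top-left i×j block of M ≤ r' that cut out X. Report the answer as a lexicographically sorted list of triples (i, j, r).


The tightest implied rank at each (i,j), from the 20 conditions:

  i=1: 1, 1, 1, 1, 1, 1, 1, 1, 1, 1, 1, 1
  i=2: 1, 1, 1, 1, 1, 2, 2, 2, 2, 2, 2, 2
  i=3: 1, 1, 1, 1, 1, 2, 2, 2, 3, 3, 3, 3
  i=4: 1, 1, 1, 1, 1, 2, 2, 2, 3, 3, 3, 4
  i=5: 1, 1, 1, 1, 1, 2, 3, 3, 4, 4, 4, 5
  i=6: 1, 2, 2, 2, 2, 3, 4, 4, 5, 5, 5, 6
  i=7: 1, 2, 2, 2, 2, 3, 4, 4, 5, 5, 6, 7
  i=8: 1, 2, 2, 2, 2, 3, 4, 4, 5, 6, 7, 8
  i=9: 1, 2, 2, 2, 2, 3, 4, 5, 6, 7, 8, 9
  i=10: 1, 2, 3, 3, 3, 4, 5, 6, 7, 8, 9, 10
  i=11: 1, 2, 3, 4, 4, 5, 6, 7, 8, 9, 10, 11
  i=12: 1, 2, 3, 4, 5, 6, 7, 8, 9, 10, 11, 12

second differences of R give the permutation w = (1, 6, 9, 12, 7, 2, 11, 10, 8, 3, 4, 5).

6 SE-corners of the 34-cell Rothe diagram give Ess(w):

[(4, 8, 2), (4, 11, 3), (5, 5, 1), (7, 10, 5), (8, 8, 4), (9, 5, 2)]


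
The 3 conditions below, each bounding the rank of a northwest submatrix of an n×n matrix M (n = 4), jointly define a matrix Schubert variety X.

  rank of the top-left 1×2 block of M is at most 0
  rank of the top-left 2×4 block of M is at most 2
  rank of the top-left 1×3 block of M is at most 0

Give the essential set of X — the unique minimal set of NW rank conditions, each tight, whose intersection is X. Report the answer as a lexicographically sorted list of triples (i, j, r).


Propagating the 3 rank bounds to every northwest block:

  i=1: 0, 0, 0, 1
  i=2: 1, 1, 1, 2
  i=3: 1, 2, 2, 3
  i=4: 1, 2, 3, 4

hence w(1..4) = (4, 1, 2, 3).

1 SE-corner of the 3-cell Rothe diagram gives Ess(w):

[(1, 3, 0)]


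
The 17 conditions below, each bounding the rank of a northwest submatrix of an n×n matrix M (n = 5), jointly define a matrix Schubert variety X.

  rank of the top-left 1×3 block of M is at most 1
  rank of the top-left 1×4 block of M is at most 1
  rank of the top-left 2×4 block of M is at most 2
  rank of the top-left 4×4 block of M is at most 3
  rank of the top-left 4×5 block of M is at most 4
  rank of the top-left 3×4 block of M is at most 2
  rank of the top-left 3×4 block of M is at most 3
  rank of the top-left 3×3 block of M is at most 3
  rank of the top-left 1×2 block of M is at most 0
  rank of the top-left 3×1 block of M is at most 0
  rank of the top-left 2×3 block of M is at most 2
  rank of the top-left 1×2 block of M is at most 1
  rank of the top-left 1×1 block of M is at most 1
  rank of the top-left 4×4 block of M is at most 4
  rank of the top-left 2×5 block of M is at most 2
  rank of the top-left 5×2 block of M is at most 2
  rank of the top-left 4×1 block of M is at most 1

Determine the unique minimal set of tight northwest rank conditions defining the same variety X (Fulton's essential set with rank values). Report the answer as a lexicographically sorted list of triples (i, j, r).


Rank table r_w(5×5) implied by the 17 constraints:

  R[1]: 0, 0, 1, 1, 1
  R[2]: 0, 1, 2, 2, 2
  R[3]: 0, 1, 2, 2, 3
  R[4]: 1, 2, 3, 3, 4
  R[5]: 1, 2, 3, 4, 5

second differences of R give the permutation w = (3, 2, 5, 1, 4).

Fulton essential set (3 of the 5 Rothe cells):

[(1, 2, 0), (3, 1, 0), (3, 4, 2)]


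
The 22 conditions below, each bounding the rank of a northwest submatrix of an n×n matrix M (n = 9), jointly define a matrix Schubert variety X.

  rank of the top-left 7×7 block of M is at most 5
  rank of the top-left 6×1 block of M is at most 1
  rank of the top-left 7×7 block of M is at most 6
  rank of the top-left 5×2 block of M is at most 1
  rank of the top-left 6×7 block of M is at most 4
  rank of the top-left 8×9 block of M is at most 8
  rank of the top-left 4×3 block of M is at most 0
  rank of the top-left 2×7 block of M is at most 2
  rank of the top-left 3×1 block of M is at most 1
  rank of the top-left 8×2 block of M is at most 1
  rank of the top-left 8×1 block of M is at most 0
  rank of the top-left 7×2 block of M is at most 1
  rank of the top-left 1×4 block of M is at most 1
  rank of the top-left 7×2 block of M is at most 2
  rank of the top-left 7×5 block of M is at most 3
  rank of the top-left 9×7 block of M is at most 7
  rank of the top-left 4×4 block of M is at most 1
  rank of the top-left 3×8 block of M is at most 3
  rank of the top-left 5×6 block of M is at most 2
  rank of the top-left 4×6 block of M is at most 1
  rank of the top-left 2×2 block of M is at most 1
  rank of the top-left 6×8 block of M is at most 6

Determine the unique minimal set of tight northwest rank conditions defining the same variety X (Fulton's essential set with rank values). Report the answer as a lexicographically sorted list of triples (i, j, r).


The tightest implied rank at each (i,j), from the 22 conditions:

  i=1: 0, 0, 0, 1, 1, 1, 1, 1, 1
  i=2: 0, 0, 0, 1, 1, 1, 2, 2, 2
  i=3: 0, 0, 0, 1, 1, 1, 2, 3, 3
  i=4: 0, 0, 0, 1, 1, 1, 2, 3, 4
  i=5: 0, 1, 1, 2, 2, 2, 3, 4, 5
  i=6: 0, 1, 2, 3, 3, 3, 4, 5, 6
  i=7: 0, 1, 2, 3, 3, 4, 5, 6, 7
  i=8: 0, 1, 2, 3, 4, 5, 6, 7, 8
  i=9: 1, 2, 3, 4, 5, 6, 7, 8, 9

second differences of R give the permutation w = (4, 7, 8, 9, 2, 3, 6, 5, 1).

Fulton essential set (4 of the 23 Rothe cells):

[(4, 3, 0), (4, 6, 1), (7, 5, 3), (8, 1, 0)]


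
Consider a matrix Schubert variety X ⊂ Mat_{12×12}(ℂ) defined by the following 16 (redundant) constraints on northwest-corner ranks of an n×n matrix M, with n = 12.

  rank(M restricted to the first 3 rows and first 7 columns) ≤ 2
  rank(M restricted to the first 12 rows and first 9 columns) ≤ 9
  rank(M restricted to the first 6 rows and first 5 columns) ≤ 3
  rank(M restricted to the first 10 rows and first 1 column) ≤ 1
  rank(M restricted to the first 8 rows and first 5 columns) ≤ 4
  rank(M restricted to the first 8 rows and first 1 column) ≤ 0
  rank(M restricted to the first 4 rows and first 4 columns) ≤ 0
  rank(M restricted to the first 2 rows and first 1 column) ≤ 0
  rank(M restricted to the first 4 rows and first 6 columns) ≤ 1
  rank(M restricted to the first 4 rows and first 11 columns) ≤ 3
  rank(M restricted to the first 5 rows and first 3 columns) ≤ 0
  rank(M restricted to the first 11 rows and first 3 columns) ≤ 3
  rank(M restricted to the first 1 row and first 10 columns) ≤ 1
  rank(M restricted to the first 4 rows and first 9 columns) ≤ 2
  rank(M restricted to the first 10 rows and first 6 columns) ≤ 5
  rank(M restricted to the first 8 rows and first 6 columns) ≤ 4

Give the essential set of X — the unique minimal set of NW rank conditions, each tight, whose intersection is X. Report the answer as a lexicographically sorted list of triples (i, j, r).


Rank table r_w(12×12) implied by the 16 constraints:

  i=1: 0  0  0  0  1  1  1  1  1  1  1  1
  i=2: 0  0  0  0  1  1  2  2  2  2  2  2
  i=3: 0  0  0  0  1  1  2  2  2  3  3  3
  i=4: 0  0  0  0  1  1  2  2  2  3  3  4
  i=5: 0  0  0  1  2  2  3  3  3  4  4  5
  i=6: 0  1  1  2  3  3  4  4  4  5  5  6
  i=7: 0  1  2  3  4  4  5  5  5  6  6  7
  i=8: 0  1  2  3  4  4  5  6  6  7  7  8
  i=9: 1  2  3  4  5  5  6  7  7  8  8  9
  i=10: 1  2  3  4  5  5  6  7  8  9  9  10
  i=11: 1  2  3  4  5  6  7  8  9  10  10  11
  i=12: 1  2  3  4  5  6  7  8  9  10  11  12

reading off 1-entries of Δ²R: w = (5, 7, 10, 12, 4, 2, 3, 8, 1, 9, 6, 11).

8 SE-corners of the 32-cell Rothe diagram give Ess(w):

[(4, 4, 0), (4, 6, 1), (4, 9, 2), (4, 11, 3), (5, 3, 0), (8, 1, 0), (8, 6, 4), (10, 6, 5)]


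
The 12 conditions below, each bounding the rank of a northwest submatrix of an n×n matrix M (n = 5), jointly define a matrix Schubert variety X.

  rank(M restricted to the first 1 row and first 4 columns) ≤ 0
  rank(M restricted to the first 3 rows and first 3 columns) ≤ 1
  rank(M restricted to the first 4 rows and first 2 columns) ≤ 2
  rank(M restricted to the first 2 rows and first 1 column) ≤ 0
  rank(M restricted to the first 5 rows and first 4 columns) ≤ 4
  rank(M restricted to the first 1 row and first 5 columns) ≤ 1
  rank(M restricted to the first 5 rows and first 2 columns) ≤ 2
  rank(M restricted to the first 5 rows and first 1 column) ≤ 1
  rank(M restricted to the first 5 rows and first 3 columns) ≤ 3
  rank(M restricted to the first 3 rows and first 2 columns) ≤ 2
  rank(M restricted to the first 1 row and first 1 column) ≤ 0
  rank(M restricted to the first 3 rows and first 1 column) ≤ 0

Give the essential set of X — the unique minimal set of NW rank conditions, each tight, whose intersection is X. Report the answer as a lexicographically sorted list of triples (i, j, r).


Reconstructing r_w from the 12 given conditions:

  R[1]: 0 0 0 0 1
  R[2]: 0 1 1 1 2
  R[3]: 0 1 1 2 3
  R[4]: 1 2 2 3 4
  R[5]: 1 2 3 4 5

second differences of R give the permutation w = (5, 2, 4, 1, 3).

D(w) has 7 cells with 3 SE-corners; essential set:

[(1, 4, 0), (3, 1, 0), (3, 3, 1)]


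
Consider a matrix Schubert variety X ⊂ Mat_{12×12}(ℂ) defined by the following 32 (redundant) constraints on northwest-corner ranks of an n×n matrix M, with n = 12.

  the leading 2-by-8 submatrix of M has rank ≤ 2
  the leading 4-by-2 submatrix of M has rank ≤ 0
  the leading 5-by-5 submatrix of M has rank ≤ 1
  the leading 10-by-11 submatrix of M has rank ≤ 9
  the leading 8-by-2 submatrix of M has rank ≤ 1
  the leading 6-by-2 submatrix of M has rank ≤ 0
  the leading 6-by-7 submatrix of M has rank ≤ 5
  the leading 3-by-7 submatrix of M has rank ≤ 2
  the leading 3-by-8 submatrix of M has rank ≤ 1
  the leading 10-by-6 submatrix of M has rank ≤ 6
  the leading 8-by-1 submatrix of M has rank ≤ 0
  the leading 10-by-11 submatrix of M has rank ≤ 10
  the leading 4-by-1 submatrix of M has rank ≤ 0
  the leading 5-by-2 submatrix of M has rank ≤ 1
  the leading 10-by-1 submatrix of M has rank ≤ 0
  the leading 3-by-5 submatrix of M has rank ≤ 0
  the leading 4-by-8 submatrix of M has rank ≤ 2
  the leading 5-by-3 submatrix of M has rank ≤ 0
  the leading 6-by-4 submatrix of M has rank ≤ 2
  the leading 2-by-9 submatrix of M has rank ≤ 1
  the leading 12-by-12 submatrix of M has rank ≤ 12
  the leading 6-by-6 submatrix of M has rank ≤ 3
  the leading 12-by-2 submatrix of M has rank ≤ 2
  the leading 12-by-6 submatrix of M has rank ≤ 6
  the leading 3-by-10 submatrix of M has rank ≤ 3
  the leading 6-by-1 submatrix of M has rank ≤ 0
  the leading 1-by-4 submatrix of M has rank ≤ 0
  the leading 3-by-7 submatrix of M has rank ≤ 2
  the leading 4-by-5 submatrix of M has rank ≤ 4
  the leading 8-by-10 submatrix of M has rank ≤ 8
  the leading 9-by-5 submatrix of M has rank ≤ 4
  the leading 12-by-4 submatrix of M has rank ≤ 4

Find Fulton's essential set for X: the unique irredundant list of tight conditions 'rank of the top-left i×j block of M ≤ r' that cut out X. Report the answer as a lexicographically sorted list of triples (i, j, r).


Rank table r_w(12×12) implied by the 32 constraints:

  i=1: 0  0  0  0  0  1  1  1  1  1  1  1
  i=2: 0  0  0  0  0  1  1  1  1  2  2  2
  i=3: 0  0  0  0  0  1  1  1  2  3  3  3
  i=4: 0  0  0  1  1  2  2  2  3  4  4  4
  i=5: 0  0  0  1  1  2  3  3  4  5  5  5
  i=6: 0  0  1  2  2  3  4  4  5  6  6  6
  i=7: 0  1  2  3  3  4  5  5  6  7  7  7
  i=8: 0  1  2  3  4  5  6  6  7  8  8  8
  i=9: 0  1  2  3  4  5  6  7  8  9  9  9
  i=10: 0  1  2  3  4  5  6  7  8  9  9  10
  i=11: 1  2  3  4  5  6  7  8  9  10  10  11
  i=12: 1  2  3  4  5  6  7  8  9  10  11  12

second differences of R give the permutation w = (6, 10, 9, 4, 7, 3, 2, 5, 8, 12, 1, 11).

Fulton essential set (8 of the 34 Rothe cells):

[(2, 9, 1), (3, 5, 0), (3, 8, 1), (5, 3, 0), (5, 5, 1), (6, 2, 0), (10, 1, 0), (10, 11, 9)]


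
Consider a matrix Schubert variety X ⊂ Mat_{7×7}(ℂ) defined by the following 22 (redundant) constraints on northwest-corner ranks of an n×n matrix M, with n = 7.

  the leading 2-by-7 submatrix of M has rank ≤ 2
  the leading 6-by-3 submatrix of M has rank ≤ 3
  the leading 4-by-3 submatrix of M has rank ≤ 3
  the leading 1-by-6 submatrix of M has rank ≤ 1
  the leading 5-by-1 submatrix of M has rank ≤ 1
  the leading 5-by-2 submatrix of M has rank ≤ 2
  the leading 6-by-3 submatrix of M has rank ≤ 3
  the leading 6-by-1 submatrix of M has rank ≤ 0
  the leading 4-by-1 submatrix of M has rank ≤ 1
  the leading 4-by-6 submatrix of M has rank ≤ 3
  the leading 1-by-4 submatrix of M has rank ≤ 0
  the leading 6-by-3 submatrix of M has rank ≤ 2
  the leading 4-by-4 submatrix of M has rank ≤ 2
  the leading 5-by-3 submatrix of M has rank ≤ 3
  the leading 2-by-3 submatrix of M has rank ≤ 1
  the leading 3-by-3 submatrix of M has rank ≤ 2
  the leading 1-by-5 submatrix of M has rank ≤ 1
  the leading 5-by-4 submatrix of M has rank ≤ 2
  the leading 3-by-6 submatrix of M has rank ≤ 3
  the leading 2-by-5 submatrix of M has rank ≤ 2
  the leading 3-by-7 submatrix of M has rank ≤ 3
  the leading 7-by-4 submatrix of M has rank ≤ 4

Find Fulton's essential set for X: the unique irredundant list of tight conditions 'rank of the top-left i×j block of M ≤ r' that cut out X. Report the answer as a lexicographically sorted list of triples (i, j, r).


Recovering R(i,j) via the rank-extension bound from the 22 conditions:

  row 1: 0 | 0 | 0 | 0 | 1 | 1 | 1
  row 2: 0 | 1 | 1 | 1 | 2 | 2 | 2
  row 3: 0 | 1 | 2 | 2 | 3 | 3 | 3
  row 4: 0 | 1 | 2 | 2 | 3 | 3 | 4
  row 5: 0 | 1 | 2 | 2 | 3 | 4 | 5
  row 6: 0 | 1 | 2 | 3 | 4 | 5 | 6
  row 7: 1 | 2 | 3 | 4 | 5 | 6 | 7

second differences of R give the permutation w = (5, 2, 3, 7, 6, 4, 1).

Fulton essential set (4 of the 12 Rothe cells):

[(1, 4, 0), (4, 6, 3), (5, 4, 2), (6, 1, 0)]


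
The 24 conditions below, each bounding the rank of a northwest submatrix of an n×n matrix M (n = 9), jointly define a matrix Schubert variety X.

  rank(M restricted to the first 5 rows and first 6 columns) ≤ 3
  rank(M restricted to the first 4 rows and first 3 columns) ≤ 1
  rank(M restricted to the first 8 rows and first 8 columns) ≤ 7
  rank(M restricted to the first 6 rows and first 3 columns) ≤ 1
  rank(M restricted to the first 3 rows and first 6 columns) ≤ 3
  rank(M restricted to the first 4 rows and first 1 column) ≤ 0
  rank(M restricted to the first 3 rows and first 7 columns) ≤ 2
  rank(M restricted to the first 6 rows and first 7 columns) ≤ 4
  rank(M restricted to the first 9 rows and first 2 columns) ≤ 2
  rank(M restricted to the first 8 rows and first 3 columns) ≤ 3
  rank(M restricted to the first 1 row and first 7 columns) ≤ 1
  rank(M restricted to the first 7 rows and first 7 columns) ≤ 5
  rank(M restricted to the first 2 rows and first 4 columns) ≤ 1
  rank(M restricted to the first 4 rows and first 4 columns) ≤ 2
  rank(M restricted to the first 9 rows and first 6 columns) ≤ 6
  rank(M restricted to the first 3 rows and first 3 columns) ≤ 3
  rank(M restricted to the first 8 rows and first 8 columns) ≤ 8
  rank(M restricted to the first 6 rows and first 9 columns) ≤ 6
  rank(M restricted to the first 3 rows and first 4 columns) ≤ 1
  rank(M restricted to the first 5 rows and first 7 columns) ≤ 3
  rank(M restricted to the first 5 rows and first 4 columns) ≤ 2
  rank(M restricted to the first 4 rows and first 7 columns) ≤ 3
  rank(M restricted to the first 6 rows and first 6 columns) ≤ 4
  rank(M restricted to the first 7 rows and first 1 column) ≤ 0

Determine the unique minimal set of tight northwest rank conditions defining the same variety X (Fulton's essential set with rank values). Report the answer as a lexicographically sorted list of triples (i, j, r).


Computing R[i][j] = min implied NW-rank bound (n=9, 24 conditions):

  i=1: 0  1  1  1  1  1  1  1  1
  i=2: 0  1  1  1  2  2  2  2  2
  i=3: 0  1  1  1  2  2  2  3  3
  i=4: 0  1  1  2  3  3  3  4  4
  i=5: 0  1  1  2  3  3  3  4  5
  i=6: 0  1  1  2  3  4  4  5  6
  i=7: 0  1  2  3  4  5  5  6  7
  i=8: 1  2  3  4  5  6  6  7  8
  i=9: 1  2  3  4  5  6  7  8  9

giving w = (2, 5, 8, 4, 9, 6, 3, 1, 7) via Δ²R.

5 SE-corners of the 18-cell Rothe diagram give Ess(w):

[(3, 4, 1), (3, 7, 2), (5, 7, 3), (6, 3, 1), (7, 1, 0)]


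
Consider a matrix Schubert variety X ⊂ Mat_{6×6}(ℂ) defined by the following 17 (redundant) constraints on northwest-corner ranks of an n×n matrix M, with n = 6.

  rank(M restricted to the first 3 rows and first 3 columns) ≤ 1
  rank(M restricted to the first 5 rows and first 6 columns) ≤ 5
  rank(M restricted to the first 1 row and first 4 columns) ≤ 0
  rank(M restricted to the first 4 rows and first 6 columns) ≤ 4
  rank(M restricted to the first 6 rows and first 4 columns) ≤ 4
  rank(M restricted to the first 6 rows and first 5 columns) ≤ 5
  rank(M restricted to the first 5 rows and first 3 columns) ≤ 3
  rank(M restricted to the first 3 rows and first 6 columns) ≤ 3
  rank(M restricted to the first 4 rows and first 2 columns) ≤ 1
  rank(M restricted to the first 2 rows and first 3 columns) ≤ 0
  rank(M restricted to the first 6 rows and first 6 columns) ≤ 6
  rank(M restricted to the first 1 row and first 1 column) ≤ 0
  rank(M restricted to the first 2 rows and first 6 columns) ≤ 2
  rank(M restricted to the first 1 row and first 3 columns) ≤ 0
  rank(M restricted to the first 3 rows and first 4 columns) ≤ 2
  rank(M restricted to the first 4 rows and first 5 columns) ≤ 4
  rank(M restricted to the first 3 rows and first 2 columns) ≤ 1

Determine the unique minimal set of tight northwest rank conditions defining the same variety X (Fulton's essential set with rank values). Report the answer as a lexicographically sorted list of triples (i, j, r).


Computing R[i][j] = min implied NW-rank bound (n=6, 17 conditions):

  row 1: 0 0 0 0 1 1
  row 2: 0 0 0 1 2 2
  row 3: 1 1 1 2 3 3
  row 4: 1 1 2 3 4 4
  row 5: 1 2 3 4 5 5
  row 6: 1 2 3 4 5 6

second differences of R give the permutation w = (5, 4, 1, 3, 2, 6).

D(w) has 8 cells with 3 SE-corners; essential set:

[(1, 4, 0), (2, 3, 0), (4, 2, 1)]


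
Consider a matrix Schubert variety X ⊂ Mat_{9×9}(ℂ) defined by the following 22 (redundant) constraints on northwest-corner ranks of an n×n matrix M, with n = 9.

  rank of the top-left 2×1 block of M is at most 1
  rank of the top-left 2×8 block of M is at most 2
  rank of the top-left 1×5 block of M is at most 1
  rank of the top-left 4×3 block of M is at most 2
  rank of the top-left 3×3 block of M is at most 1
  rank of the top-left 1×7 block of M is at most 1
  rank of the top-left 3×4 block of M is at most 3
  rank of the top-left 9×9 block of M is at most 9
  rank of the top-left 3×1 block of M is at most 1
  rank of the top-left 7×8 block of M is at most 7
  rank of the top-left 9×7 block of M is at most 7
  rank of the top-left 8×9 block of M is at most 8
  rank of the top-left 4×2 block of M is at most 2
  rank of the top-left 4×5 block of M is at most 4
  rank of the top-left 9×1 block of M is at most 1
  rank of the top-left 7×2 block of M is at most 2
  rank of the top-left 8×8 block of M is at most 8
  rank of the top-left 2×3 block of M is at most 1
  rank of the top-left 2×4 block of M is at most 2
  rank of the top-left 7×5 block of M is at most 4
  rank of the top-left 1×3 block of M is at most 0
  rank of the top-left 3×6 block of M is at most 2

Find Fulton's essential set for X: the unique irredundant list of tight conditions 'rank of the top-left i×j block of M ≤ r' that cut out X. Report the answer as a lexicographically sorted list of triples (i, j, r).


The tightest implied rank at each (i,j), from the 22 conditions:

  0 | 0 | 0 | 1 | 1 | 1 | 1 | 1 | 1
  1 | 1 | 1 | 2 | 2 | 2 | 2 | 2 | 2
  1 | 1 | 1 | 2 | 2 | 2 | 3 | 3 | 3
  1 | 2 | 2 | 3 | 3 | 3 | 4 | 4 | 4
  1 | 2 | 3 | 4 | 4 | 4 | 5 | 5 | 5
  1 | 2 | 3 | 4 | 4 | 5 | 6 | 6 | 6
  1 | 2 | 3 | 4 | 4 | 5 | 6 | 7 | 7
  1 | 2 | 3 | 4 | 5 | 6 | 7 | 8 | 8
  1 | 2 | 3 | 4 | 5 | 6 | 7 | 8 | 9

second differences of R give the permutation w = (4, 1, 7, 2, 3, 6, 8, 5, 9).

D(w) has 9 cells with 4 SE-corners; essential set:

[(1, 3, 0), (3, 3, 1), (3, 6, 2), (7, 5, 4)]


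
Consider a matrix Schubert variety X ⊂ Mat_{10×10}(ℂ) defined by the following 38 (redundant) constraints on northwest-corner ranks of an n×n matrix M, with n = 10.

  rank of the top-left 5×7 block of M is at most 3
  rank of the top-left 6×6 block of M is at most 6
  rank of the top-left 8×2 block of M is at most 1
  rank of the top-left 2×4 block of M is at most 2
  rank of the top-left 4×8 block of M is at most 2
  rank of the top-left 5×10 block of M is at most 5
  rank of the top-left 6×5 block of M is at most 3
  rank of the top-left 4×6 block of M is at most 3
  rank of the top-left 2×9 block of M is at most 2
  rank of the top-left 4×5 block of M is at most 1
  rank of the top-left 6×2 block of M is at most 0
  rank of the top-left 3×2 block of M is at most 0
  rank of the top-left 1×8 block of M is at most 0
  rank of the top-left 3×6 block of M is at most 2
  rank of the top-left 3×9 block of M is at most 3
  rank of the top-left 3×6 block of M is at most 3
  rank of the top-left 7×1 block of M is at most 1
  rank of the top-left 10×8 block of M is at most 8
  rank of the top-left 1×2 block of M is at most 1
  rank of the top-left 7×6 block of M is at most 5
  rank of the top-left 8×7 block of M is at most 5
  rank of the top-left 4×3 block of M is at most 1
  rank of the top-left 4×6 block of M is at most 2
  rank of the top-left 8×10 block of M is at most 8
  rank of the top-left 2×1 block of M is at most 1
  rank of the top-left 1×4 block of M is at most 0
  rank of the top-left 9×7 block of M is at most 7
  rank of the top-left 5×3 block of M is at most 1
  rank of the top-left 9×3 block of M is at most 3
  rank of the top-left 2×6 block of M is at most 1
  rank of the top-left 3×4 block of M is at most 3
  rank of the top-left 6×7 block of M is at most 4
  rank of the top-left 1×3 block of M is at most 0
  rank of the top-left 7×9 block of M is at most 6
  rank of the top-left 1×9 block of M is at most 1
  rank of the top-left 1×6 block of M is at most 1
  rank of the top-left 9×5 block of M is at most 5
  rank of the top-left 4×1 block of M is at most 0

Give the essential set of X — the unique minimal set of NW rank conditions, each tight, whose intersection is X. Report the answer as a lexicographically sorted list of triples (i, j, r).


Propagating the 38 rank bounds to every northwest block:

  R[1]: 0  0  0  0  0  0  0  0  1  1
  R[2]: 0  0  1  1  1  1  1  1  2  2
  R[3]: 0  0  1  1  1  2  2  2  3  3
  R[4]: 0  0  1  1  1  2  2  2  3  4
  R[5]: 0  0  1  2  2  3  3  3  4  5
  R[6]: 0  0  1  2  3  4  4  4  5  6
  R[7]: 1  1  2  3  4  5  5  5  6  7
  R[8]: 1  1  2  3  4  5  5  6  7  8
  R[9]: 1  2  3  4  5  6  6  7  8  9
  R[10]: 1  2  3  4  5  6  7  8  9  10

reading off 1-entries of Δ²R: w = (9, 3, 6, 10, 4, 5, 1, 8, 2, 7).

Fulton essential set (6 of the 26 Rothe cells):

[(1, 8, 0), (4, 5, 1), (4, 8, 2), (6, 2, 0), (8, 2, 1), (8, 7, 5)]
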